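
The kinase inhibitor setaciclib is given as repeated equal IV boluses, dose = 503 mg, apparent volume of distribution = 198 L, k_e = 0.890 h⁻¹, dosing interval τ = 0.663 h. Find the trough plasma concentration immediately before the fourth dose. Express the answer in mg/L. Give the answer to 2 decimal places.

2.62 mg/L

C₀ per dose = Dose / Vd = 503 / 198 = 2.540 mg/L
Fraction remaining after one interval: r = e^(−kτ) = e^(−0.8900 × 0.663) = 0.5543
Before dose 4, 3 doses have been given (aged 1τ, 2τ, 3τ).
C_trough = C₀ × (r + r² + … + r^3) = C₀ × r(1−r^3)/(1−r)
        = 2.540 × 0.5543 × (1 − 0.1703) / (1 − 0.5543) = 2.621 mg/L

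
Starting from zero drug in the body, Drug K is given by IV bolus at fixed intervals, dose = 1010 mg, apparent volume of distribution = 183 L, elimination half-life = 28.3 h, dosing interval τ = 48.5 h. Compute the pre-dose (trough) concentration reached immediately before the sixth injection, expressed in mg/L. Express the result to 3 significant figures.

C₀ per dose = Dose / Vd = 1010 / 183 = 5.519 mg/L
k = ln2 / t½ = 0.693147 / 28.3 = 0.02449 h⁻¹
Fraction remaining after one interval: r = e^(−kτ) = e^(−0.02449 × 48.5) = 0.3049
Before dose 6, 5 doses have been given (aged 1τ, 2τ, 3τ, 4τ, 5τ).
C_trough = C₀ × (r + r² + … + r^5) = C₀ × r(1−r^5)/(1−r)
        = 5.519 × 0.3049 × (1 − 0.002635) / (1 − 0.3049) = 2.414 mg/L

2.41 mg/L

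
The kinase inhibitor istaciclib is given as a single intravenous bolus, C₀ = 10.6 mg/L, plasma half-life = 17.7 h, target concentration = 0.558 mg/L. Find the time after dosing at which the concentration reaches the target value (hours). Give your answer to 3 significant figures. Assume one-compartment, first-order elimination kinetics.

k = ln2 / t½ = 0.693147 / 17.7 = 0.03916 h⁻¹
t = ln(C₀ / C) / k = ln(10.60 / 0.558) / 0.03916
  = ln(19.00) / 0.03916 = 2.944 / 0.03916 = 75.18 h

75.2 h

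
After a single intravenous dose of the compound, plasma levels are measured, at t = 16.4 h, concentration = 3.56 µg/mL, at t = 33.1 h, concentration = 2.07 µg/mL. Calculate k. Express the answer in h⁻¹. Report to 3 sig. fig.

0.0325 h⁻¹

k = ln(C₁/C₂) / (t₂ − t₁) = ln(3.56/2.07) / (33.1 − 16.4)
  = 0.5422 / 16.70 = 0.03247 h⁻¹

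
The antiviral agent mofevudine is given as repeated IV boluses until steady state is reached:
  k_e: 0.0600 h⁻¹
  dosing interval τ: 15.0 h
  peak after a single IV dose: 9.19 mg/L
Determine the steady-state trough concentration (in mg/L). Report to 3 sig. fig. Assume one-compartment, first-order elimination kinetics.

e^(−kτ) = e^(−0.06000 × 15.0) = 0.4066
Accumulation ratio R = 1 / (1 − e^(−kτ)) = 1 / (1 − 0.4066) = 1.685
Steady-state trough = C₀ × R × e^(−kτ) = 9.19 × 1.685 × 0.4066 = 6.296 mg/L

6.30 mg/L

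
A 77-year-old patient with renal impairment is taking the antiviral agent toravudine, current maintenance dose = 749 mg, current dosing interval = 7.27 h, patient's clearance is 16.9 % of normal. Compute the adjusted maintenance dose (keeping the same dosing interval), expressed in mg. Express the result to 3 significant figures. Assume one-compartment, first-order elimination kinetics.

127 mg

To keep the same average steady-state level, dosing rate must scale with clearance.
CL ratio = 16.9 / 100 = 0.1690
New dose (same interval) = 749 × 0.1690 = 126.6 mg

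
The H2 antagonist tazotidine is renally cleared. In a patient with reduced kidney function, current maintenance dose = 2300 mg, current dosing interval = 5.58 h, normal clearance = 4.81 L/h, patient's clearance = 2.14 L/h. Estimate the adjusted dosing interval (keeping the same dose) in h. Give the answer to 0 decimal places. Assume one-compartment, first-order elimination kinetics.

To keep the same average steady-state level, dosing rate must scale with clearance.
CL ratio = 2.14 / 4.81 = 0.4449
New interval (same dose) = 5.58 / 0.4449 = 12.54 h

13 h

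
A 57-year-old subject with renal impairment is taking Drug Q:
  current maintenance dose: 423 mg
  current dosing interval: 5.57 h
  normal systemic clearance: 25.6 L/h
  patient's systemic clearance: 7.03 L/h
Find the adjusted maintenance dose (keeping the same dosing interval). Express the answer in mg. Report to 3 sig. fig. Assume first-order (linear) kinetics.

116 mg

To keep the same average steady-state level, dosing rate must scale with clearance.
CL ratio = 7.03 / 25.6 = 0.2746
New dose (same interval) = 423 × 0.2746 = 116.2 mg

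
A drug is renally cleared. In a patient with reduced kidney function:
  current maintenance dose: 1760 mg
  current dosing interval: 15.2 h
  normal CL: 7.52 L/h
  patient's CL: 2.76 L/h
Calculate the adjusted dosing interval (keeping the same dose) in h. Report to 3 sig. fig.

To keep the same average steady-state level, dosing rate must scale with clearance.
CL ratio = 2.76 / 7.52 = 0.3670
New interval (same dose) = 15.2 / 0.3670 = 41.42 h

41.4 h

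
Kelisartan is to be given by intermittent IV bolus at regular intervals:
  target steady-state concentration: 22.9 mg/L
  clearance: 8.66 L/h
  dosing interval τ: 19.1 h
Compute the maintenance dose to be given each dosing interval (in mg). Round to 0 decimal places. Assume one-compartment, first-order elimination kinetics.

At steady state, Dose/τ = Css × CL.
Dose = Css × CL × τ = 22.9 × 8.660 × 19.1 = 3788 mg

3788 mg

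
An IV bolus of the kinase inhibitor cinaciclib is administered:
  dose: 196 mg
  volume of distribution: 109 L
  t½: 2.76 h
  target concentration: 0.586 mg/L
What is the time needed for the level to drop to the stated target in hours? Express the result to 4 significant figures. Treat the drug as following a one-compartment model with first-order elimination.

C₀ = Dose / Vd = 196.0 / 109 = 1.798 mg/L
k = ln2 / t½ = 0.693147 / 2.76 = 0.2511 h⁻¹
t = ln(C₀ / C) / k = ln(1.798 / 0.586) / 0.2511
  = ln(3.068) / 0.2511 = 1.121 / 0.2511 = 4.464 h

4.464 h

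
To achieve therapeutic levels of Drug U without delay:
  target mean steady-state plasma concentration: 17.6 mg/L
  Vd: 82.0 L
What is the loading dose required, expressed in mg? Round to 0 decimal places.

LD = Css × Vd = 17.6 × 82.0 = 1443 mg

1443 mg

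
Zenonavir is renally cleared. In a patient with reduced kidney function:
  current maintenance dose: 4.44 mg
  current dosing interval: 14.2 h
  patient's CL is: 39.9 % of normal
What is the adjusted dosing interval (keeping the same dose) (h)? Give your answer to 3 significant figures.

To keep the same average steady-state level, dosing rate must scale with clearance.
CL ratio = 39.9 / 100 = 0.3990
New interval (same dose) = 14.2 / 0.3990 = 35.59 h

35.6 h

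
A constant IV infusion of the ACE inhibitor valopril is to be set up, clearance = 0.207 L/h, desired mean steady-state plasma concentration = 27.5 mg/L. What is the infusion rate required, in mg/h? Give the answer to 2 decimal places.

5.69 mg/h

At steady state, infusion rate R₀ = Css × CL = 27.5 × 0.2070 = 5.693 mg/h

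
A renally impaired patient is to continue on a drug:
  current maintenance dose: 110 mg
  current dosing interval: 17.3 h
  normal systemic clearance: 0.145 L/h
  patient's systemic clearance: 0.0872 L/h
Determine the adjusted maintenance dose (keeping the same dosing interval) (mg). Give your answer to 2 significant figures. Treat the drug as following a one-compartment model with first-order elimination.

66 mg

To keep the same average steady-state level, dosing rate must scale with clearance.
CL ratio = 0.0872 / 0.145 = 0.6014
New dose (same interval) = 110 × 0.6014 = 66.15 mg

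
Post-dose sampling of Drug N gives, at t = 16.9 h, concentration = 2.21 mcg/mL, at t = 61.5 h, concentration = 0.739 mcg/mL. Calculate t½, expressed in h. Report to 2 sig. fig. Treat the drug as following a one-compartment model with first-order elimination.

k = ln(C₁/C₂) / (t₂ − t₁) = ln(2.21/0.739) / (61.5 − 16.9)
  = 1.095 / 44.60 = 0.02455 h⁻¹
t½ = ln2 / k = 0.693147 / 0.02455 = 28.23 h

28 h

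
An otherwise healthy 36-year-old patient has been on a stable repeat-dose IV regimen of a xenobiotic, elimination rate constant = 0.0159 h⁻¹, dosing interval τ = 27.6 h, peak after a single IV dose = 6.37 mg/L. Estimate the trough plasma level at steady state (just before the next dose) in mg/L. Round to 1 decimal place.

11.6 mg/L

e^(−kτ) = e^(−0.01590 × 27.6) = 0.6448
Accumulation ratio R = 1 / (1 − e^(−kτ)) = 1 / (1 − 0.6448) = 2.815
Steady-state trough = C₀ × R × e^(−kτ) = 6.37 × 2.815 × 0.6448 = 11.56 mg/L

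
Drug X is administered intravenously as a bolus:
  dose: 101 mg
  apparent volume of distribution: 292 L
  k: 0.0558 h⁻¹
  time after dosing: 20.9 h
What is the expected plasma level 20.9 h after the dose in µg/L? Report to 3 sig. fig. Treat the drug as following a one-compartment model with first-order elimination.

108 µg/L

C₀ = Dose / Vd = 101.0 / 292 = 0.3459 mg/L
C = C₀ · e^(−k·t) = 0.3459 × e^(−0.05580 × 20.9)
  = 0.3459 × 0.3115 = 0.1077 mg/L
Convert: 0.1077 mg/L × 1000 = 107.7 µg/L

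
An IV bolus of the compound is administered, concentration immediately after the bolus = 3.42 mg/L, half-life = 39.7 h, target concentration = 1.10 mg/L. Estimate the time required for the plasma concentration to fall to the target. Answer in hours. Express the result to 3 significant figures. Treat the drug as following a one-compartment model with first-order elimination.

k = ln2 / t½ = 0.693147 / 39.7 = 0.01746 h⁻¹
t = ln(C₀ / C) / k = ln(3.420 / 1.10) / 0.01746
  = ln(3.109) / 0.01746 = 1.134 / 0.01746 = 64.95 h

65.0 h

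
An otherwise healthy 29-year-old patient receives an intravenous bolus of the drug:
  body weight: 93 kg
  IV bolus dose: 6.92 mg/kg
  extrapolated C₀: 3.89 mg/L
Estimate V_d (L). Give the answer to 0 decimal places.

Dose = 6.92 × 93 = 643.6 mg
Vd = Dose / C₀ = 643.6 / 3.89 = 165.4 L

165 L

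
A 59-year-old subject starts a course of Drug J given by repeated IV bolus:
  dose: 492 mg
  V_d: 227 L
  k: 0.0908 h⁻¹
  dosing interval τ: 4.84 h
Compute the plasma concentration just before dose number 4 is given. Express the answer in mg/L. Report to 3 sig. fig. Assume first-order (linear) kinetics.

2.88 mg/L

C₀ per dose = Dose / Vd = 492 / 227 = 2.167 mg/L
Fraction remaining after one interval: r = e^(−kτ) = e^(−0.09080 × 4.84) = 0.6444
Before dose 4, 3 doses have been given (aged 1τ, 2τ, 3τ).
C_trough = C₀ × (r + r² + … + r^3) = C₀ × r(1−r^3)/(1−r)
        = 2.167 × 0.6444 × (1 − 0.2676) / (1 − 0.6444) = 2.876 mg/L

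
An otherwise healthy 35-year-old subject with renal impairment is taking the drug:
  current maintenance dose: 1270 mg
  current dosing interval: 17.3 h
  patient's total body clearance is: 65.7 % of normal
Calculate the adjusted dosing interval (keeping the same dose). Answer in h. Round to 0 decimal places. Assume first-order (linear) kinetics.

26 h

To keep the same average steady-state level, dosing rate must scale with clearance.
CL ratio = 65.7 / 100 = 0.6570
New interval (same dose) = 17.3 / 0.6570 = 26.33 h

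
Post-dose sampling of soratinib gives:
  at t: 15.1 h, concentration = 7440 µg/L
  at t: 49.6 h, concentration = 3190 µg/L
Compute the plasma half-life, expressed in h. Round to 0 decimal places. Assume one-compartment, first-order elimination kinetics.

k = ln(C₁/C₂) / (t₂ − t₁) = ln(7440/3190) / (49.6 − 15.1)
  = 0.8468 / 34.50 = 0.02454 h⁻¹
t½ = ln2 / k = 0.693147 / 0.02454 = 28.25 h

28 h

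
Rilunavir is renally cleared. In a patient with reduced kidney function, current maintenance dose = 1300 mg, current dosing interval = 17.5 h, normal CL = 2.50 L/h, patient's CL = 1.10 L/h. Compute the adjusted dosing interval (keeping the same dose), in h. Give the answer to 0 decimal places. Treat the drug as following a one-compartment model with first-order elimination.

To keep the same average steady-state level, dosing rate must scale with clearance.
CL ratio = 1.10 / 2.50 = 0.4400
New interval (same dose) = 17.5 / 0.4400 = 39.77 h

40 h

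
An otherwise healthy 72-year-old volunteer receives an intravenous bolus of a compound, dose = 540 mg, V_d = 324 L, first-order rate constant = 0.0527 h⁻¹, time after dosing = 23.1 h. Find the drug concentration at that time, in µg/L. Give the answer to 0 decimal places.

493 µg/L

C₀ = Dose / Vd = 540.0 / 324 = 1.667 mg/L
C = C₀ · e^(−k·t) = 1.667 × e^(−0.05270 × 23.1)
  = 1.667 × 0.2960 = 0.4934 mg/L
Convert: 0.4934 mg/L × 1000 = 493.4 µg/L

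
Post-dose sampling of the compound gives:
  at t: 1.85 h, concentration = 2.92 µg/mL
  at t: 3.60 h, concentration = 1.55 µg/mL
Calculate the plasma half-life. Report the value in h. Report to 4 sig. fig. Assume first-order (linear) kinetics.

k = ln(C₁/C₂) / (t₂ − t₁) = ln(2.92/1.55) / (3.60 − 1.85)
  = 0.6333 / 1.750 = 0.3619 h⁻¹
t½ = ln2 / k = 0.693147 / 0.3619 = 1.915 h

1.915 h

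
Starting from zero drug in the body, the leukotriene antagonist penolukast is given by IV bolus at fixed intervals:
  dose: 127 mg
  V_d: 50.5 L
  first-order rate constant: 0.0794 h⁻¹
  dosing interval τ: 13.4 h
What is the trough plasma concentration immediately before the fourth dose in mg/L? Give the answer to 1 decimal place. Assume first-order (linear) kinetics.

1.3 mg/L

C₀ per dose = Dose / Vd = 127 / 50.5 = 2.515 mg/L
Fraction remaining after one interval: r = e^(−kτ) = e^(−0.07940 × 13.4) = 0.3451
Before dose 4, 3 doses have been given (aged 1τ, 2τ, 3τ).
C_trough = C₀ × (r + r² + … + r^3) = C₀ × r(1−r^3)/(1−r)
        = 2.515 × 0.3451 × (1 − 0.04110) / (1 − 0.3451) = 1.271 mg/L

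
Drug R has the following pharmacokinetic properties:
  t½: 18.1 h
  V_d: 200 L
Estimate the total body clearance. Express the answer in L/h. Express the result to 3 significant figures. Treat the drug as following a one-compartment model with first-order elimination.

7.66 L/h

k = ln2 / t½ = 0.693147 / 18.1 = 0.03830 h⁻¹
CL = k × Vd = 0.03830 × 200 = 7.660 L/h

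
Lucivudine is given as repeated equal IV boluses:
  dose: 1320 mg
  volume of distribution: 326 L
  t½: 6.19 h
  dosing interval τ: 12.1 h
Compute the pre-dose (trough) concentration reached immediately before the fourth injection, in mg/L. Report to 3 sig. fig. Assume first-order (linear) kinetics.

1.38 mg/L

C₀ per dose = Dose / Vd = 1320 / 326 = 4.049 mg/L
k = ln2 / t½ = 0.693147 / 6.19 = 0.1120 h⁻¹
Fraction remaining after one interval: r = e^(−kτ) = e^(−0.1120 × 12.1) = 0.2579
Before dose 4, 3 doses have been given (aged 1τ, 2τ, 3τ).
C_trough = C₀ × (r + r² + … + r^3) = C₀ × r(1−r^3)/(1−r)
        = 4.049 × 0.2579 × (1 − 0.01715) / (1 − 0.2579) = 1.383 mg/L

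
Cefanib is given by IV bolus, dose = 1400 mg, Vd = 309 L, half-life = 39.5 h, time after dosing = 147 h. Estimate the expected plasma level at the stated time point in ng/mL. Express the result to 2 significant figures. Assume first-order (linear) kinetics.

C₀ = Dose / Vd = 1400 / 309 = 4.531 mg/L
k = ln2 / t½ = 0.693147 / 39.5 = 0.01755 h⁻¹
C = C₀ · e^(−k·t) = 4.531 × e^(−0.01755 × 147)
  = 4.531 × 0.07579 = 0.3434 mg/L
Convert: 0.3434 mg/L × 1000 = 343.4 ng/mL

340 ng/mL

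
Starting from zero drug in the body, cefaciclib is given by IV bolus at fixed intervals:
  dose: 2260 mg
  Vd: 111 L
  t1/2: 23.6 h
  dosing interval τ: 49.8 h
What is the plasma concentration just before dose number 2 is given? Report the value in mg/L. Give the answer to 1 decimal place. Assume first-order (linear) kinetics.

4.7 mg/L

C₀ per dose = Dose / Vd = 2260 / 111 = 20.36 mg/L
k = ln2 / t½ = 0.693147 / 23.6 = 0.02937 h⁻¹
Fraction remaining after one interval: r = e^(−kτ) = e^(−0.02937 × 49.8) = 0.2316
Before dose 2, 1 dose has been given (aged 1τ).
C_trough = C₀ × r = 20.36 × 0.2316 = 4.715 mg/L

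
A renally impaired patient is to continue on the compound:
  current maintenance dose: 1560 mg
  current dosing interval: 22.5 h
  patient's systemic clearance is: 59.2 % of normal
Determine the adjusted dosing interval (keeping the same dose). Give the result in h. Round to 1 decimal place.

38.0 h

To keep the same average steady-state level, dosing rate must scale with clearance.
CL ratio = 59.2 / 100 = 0.5920
New interval (same dose) = 22.5 / 0.5920 = 38.01 h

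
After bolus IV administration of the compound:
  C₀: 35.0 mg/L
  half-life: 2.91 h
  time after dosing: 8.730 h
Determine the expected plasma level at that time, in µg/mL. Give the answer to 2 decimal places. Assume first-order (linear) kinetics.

4.38 µg/mL

k = ln2 / t½ = 0.693147 / 2.91 = 0.2382 h⁻¹
t / t½ = 8.730 / 2.91 = 3 half-lives
C = C₀ × (1/2)^3 = 35.00 × 0.1250 = 4.375 mg/L
(4.375 mg/L = 4.375 µg/mL)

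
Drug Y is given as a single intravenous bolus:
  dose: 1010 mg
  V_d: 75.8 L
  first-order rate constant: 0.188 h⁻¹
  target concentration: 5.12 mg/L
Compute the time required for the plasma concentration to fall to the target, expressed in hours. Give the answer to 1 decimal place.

C₀ = Dose / Vd = 1010 / 75.8 = 13.32 mg/L
t = ln(C₀ / C) / k = ln(13.32 / 5.12) / 0.1880
  = ln(2.602) / 0.1880 = 0.9563 / 0.1880 = 5.087 h

5.1 h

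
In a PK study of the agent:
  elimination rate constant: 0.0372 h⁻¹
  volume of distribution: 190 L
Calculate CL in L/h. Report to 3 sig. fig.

CL = k × Vd = 0.0372 × 190 = 7.068 L/h

7.07 L/h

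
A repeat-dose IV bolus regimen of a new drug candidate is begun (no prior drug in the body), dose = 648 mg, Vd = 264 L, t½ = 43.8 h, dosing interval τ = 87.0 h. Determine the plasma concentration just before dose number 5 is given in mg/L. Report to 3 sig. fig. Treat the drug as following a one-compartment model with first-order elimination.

C₀ per dose = Dose / Vd = 648 / 264 = 2.455 mg/L
k = ln2 / t½ = 0.693147 / 43.8 = 0.01583 h⁻¹
Fraction remaining after one interval: r = e^(−kτ) = e^(−0.01583 × 87.0) = 0.2523
Before dose 5, 4 doses have been given (aged 1τ, 2τ, 3τ, 4τ).
C_trough = C₀ × (r + r² + … + r^4) = C₀ × r(1−r^4)/(1−r)
        = 2.455 × 0.2523 × (1 − 0.004052) / (1 − 0.2523) = 0.8250 mg/L

0.825 mg/L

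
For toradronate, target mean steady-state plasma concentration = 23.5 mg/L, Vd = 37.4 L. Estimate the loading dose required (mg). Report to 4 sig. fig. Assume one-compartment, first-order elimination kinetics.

878.9 mg

LD = Css × Vd = 23.5 × 37.4 = 878.9 mg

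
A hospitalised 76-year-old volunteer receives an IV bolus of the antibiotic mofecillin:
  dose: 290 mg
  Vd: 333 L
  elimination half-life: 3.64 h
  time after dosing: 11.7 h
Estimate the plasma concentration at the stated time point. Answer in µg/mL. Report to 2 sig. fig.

C₀ = Dose / Vd = 290.0 / 333 = 0.8709 mg/L
k = ln2 / t½ = 0.693147 / 3.64 = 0.1904 h⁻¹
C = C₀ · e^(−k·t) = 0.8709 × e^(−0.1904 × 11.7)
  = 0.8709 × 0.1078 = 0.09388 mg/L
(0.09388 mg/L = 0.09388 µg/mL)

0.094 µg/mL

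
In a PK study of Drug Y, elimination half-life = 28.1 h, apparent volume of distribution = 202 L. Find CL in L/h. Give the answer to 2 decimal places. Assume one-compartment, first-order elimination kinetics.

4.98 L/h

k = ln2 / t½ = 0.693147 / 28.1 = 0.02467 h⁻¹
CL = k × Vd = 0.02467 × 202 = 4.983 L/h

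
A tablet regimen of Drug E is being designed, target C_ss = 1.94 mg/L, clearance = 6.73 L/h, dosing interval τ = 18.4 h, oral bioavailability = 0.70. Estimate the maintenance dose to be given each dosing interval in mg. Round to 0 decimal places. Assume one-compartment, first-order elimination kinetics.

At steady state, F × (Dose/τ) = Css × CL.
Dose = Css × CL × τ / F = 1.94 × 6.730 × 18.4 / 0.70 = 343.2 mg

343 mg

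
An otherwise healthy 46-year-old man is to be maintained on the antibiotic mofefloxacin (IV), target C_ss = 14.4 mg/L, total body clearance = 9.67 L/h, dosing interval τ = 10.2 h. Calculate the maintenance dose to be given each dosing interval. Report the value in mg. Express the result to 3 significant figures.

1420 mg

At steady state, Dose/τ = Css × CL.
Dose = Css × CL × τ = 14.4 × 9.670 × 10.2 = 1420 mg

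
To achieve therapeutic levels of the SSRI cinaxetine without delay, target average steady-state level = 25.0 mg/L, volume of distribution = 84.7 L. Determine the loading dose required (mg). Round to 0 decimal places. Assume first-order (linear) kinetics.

LD = Css × Vd = 25.0 × 84.7 = 2118 mg

2118 mg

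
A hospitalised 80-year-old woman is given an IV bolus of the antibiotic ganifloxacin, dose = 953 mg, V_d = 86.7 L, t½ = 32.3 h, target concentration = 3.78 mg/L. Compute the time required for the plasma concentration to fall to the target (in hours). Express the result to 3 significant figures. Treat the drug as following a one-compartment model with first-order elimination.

C₀ = Dose / Vd = 953.0 / 86.7 = 10.99 mg/L
k = ln2 / t½ = 0.693147 / 32.3 = 0.02146 h⁻¹
t = ln(C₀ / C) / k = ln(10.99 / 3.78) / 0.02146
  = ln(2.907) / 0.02146 = 1.067 / 0.02146 = 49.72 h

49.7 h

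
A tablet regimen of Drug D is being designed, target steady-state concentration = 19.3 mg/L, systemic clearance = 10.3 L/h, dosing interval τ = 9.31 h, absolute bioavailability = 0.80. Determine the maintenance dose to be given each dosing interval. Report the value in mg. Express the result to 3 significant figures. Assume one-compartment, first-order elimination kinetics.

At steady state, F × (Dose/τ) = Css × CL.
Dose = Css × CL × τ / F = 19.3 × 10.30 × 9.31 / 0.80 = 2313 mg

2310 mg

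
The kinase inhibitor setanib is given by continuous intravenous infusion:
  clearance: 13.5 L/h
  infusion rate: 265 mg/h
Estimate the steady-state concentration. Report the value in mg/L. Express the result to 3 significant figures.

At steady state Css = R₀ / CL = 265 / 13.50 = 19.63 mg/L

19.6 mg/L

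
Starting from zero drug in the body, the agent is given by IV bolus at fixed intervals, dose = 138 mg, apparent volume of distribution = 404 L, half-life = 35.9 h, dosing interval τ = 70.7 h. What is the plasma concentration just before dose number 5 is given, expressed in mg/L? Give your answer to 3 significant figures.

C₀ per dose = Dose / Vd = 138 / 404 = 0.3416 mg/L
k = ln2 / t½ = 0.693147 / 35.9 = 0.01931 h⁻¹
Fraction remaining after one interval: r = e^(−kτ) = e^(−0.01931 × 70.7) = 0.2553
Before dose 5, 4 doses have been given (aged 1τ, 2τ, 3τ, 4τ).
C_trough = C₀ × (r + r² + … + r^4) = C₀ × r(1−r^4)/(1−r)
        = 0.3416 × 0.2553 × (1 − 0.004248) / (1 − 0.2553) = 0.1166 mg/L

0.117 mg/L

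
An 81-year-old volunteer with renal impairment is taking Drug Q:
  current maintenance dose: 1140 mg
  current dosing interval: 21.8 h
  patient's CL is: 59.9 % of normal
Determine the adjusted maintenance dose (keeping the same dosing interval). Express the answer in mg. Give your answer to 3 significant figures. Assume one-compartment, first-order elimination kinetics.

683 mg

To keep the same average steady-state level, dosing rate must scale with clearance.
CL ratio = 59.9 / 100 = 0.5990
New dose (same interval) = 1140 × 0.5990 = 682.9 mg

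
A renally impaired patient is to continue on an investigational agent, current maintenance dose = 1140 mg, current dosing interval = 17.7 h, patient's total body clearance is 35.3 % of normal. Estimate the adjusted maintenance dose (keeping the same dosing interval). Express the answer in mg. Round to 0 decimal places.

To keep the same average steady-state level, dosing rate must scale with clearance.
CL ratio = 35.3 / 100 = 0.3530
New dose (same interval) = 1140 × 0.3530 = 402.4 mg

402 mg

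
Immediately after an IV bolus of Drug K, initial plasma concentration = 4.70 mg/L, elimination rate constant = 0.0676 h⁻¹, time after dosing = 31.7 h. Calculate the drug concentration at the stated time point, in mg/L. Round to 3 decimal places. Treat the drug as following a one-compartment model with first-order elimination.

C = C₀ · e^(−k·t) = 4.700 × e^(−0.06760 × 31.7)
  = 4.700 × 0.1173 = 0.5513 mg/L

0.551 mg/L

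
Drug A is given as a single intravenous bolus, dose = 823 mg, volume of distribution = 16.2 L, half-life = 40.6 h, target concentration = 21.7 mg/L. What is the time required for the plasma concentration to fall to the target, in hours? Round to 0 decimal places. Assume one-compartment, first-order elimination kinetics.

50 h

C₀ = Dose / Vd = 823.0 / 16.2 = 50.80 mg/L
k = ln2 / t½ = 0.693147 / 40.6 = 0.01707 h⁻¹
t = ln(C₀ / C) / k = ln(50.80 / 21.7) / 0.01707
  = ln(2.341) / 0.01707 = 0.8506 / 0.01707 = 49.83 h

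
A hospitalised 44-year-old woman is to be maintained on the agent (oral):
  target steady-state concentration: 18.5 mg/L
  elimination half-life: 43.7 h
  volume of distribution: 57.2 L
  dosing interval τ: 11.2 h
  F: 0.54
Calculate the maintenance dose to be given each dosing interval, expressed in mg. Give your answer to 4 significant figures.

348.1 mg

k = ln2 / t½ = 0.693147 / 43.7 = 0.01586 h⁻¹
CL = k × Vd = 0.01586 × 57.2 = 0.9072 L/h
At steady state, F × (Dose/τ) = Css × CL.
Dose = Css × CL × τ / F = 18.5 × 0.9072 × 11.2 / 0.54 = 348.1 mg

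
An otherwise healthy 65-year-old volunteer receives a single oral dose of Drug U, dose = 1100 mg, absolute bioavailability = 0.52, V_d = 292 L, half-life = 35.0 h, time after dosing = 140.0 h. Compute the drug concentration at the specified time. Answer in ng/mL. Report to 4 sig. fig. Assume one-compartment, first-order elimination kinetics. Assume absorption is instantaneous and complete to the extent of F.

122.4 ng/mL

Amount reaching circulation = F × Dose = 0.52 × 1100 = 572.0 mg
C₀ = F·Dose / Vd = 572.0 / 292 = 1.959 mg/L
k = ln2 / t½ = 0.693147 / 35.0 = 0.01980 h⁻¹
t / t½ = 140.0 / 35.0 = 4 half-lives
C = C₀ × (1/2)^4 = 1.959 × 0.06250 = 0.1224 mg/L
Convert: 0.1224 mg/L × 1000 = 122.4 ng/mL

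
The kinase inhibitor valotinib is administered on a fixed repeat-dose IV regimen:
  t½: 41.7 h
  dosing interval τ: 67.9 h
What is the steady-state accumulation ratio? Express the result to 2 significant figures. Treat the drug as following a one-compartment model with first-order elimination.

1.5

k = ln2 / t½ = 0.693147 / 41.7 = 0.01662 h⁻¹
e^(−kτ) = e^(−0.01662 × 67.9) = 0.3235
Accumulation ratio R = 1 / (1 − e^(−kτ)) = 1 / (1 − 0.3235) = 1.478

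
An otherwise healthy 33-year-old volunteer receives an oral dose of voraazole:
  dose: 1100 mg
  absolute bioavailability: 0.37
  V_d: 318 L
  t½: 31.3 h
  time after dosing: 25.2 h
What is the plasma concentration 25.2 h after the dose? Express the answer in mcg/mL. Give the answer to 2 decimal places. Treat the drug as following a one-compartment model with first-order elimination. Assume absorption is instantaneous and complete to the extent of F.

Amount reaching circulation = F × Dose = 0.37 × 1100 = 407.0 mg
C₀ = F·Dose / Vd = 407.0 / 318 = 1.280 mg/L
k = ln2 / t½ = 0.693147 / 31.3 = 0.02215 h⁻¹
C = C₀ · e^(−k·t) = 1.280 × e^(−0.02215 × 25.2)
  = 1.280 × 0.5722 = 0.7324 mg/L
(0.7324 mg/L = 0.7324 mcg/mL)

0.73 mcg/mL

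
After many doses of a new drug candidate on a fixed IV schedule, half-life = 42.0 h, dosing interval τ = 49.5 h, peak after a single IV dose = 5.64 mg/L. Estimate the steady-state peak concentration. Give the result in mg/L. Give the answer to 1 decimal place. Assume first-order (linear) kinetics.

10.1 mg/L

k = ln2 / t½ = 0.693147 / 42.0 = 0.01650 h⁻¹
e^(−kτ) = e^(−0.01650 × 49.5) = 0.4419
Accumulation ratio R = 1 / (1 − e^(−kτ)) = 1 / (1 − 0.4419) = 1.792
Steady-state peak = C₀ × R = 5.64 × 1.792 = 10.11 mg/L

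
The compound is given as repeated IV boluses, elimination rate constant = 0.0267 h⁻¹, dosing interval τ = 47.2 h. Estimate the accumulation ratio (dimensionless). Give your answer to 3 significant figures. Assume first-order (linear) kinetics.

1.40

e^(−kτ) = e^(−0.02670 × 47.2) = 0.2836
Accumulation ratio R = 1 / (1 − e^(−kτ)) = 1 / (1 − 0.2836) = 1.396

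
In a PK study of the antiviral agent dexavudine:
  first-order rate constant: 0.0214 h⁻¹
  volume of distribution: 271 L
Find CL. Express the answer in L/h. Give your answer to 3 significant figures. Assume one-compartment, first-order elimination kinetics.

CL = k × Vd = 0.0214 × 271 = 5.799 L/h

5.80 L/h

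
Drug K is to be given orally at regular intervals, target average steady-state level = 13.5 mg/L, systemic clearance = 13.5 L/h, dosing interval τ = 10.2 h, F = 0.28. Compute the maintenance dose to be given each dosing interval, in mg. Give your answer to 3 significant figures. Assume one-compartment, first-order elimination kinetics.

6640 mg

At steady state, F × (Dose/τ) = Css × CL.
Dose = Css × CL × τ / F = 13.5 × 13.50 × 10.2 / 0.28 = 6639 mg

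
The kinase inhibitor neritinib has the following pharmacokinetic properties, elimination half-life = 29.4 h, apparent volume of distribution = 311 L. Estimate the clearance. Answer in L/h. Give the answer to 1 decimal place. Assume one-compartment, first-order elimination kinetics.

k = ln2 / t½ = 0.693147 / 29.4 = 0.02358 h⁻¹
CL = k × Vd = 0.02358 × 311 = 7.333 L/h

7.3 L/h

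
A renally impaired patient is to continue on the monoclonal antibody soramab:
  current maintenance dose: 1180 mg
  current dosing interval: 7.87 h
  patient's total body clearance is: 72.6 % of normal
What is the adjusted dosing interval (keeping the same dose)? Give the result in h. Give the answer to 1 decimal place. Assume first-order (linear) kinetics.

To keep the same average steady-state level, dosing rate must scale with clearance.
CL ratio = 72.6 / 100 = 0.7260
New interval (same dose) = 7.87 / 0.7260 = 10.84 h

10.8 h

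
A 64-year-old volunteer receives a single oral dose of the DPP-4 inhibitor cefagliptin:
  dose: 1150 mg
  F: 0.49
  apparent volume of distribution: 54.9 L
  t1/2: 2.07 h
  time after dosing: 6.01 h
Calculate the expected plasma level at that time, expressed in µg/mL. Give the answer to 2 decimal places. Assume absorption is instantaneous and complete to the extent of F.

Amount reaching circulation = F × Dose = 0.49 × 1150 = 563.5 mg
C₀ = F·Dose / Vd = 563.5 / 54.9 = 10.26 mg/L
k = ln2 / t½ = 0.693147 / 2.07 = 0.3349 h⁻¹
C = C₀ · e^(−k·t) = 10.26 × e^(−0.3349 × 6.01)
  = 10.26 × 0.1336 = 1.371 mg/L
(1.371 mg/L = 1.371 µg/mL)

1.37 µg/mL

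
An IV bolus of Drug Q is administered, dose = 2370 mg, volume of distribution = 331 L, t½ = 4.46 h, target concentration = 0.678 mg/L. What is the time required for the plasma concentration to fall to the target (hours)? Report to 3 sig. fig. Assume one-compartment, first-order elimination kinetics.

C₀ = Dose / Vd = 2370 / 331 = 7.160 mg/L
k = ln2 / t½ = 0.693147 / 4.46 = 0.1554 h⁻¹
t = ln(C₀ / C) / k = ln(7.160 / 0.678) / 0.1554
  = ln(10.56) / 0.1554 = 2.357 / 0.1554 = 15.17 h

15.2 h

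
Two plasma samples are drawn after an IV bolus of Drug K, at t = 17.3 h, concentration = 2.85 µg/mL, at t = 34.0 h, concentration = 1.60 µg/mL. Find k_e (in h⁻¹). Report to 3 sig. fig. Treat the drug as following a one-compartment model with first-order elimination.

0.0346 h⁻¹

k = ln(C₁/C₂) / (t₂ − t₁) = ln(2.85/1.60) / (34.0 − 17.3)
  = 0.5773 / 16.70 = 0.03457 h⁻¹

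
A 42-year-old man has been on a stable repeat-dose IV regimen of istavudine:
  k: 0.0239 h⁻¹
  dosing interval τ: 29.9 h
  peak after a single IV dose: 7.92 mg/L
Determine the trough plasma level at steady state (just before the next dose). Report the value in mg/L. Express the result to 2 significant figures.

7.6 mg/L

e^(−kτ) = e^(−0.02390 × 29.9) = 0.4894
Accumulation ratio R = 1 / (1 − e^(−kτ)) = 1 / (1 − 0.4894) = 1.958
Steady-state trough = C₀ × R × e^(−kτ) = 7.92 × 1.958 × 0.4894 = 7.589 mg/L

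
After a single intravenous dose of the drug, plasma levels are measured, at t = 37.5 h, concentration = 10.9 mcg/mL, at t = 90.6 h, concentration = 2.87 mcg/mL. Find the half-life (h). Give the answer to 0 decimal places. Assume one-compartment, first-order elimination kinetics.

k = ln(C₁/C₂) / (t₂ − t₁) = ln(10.9/2.87) / (90.6 − 37.5)
  = 1.334 / 53.10 = 0.02512 h⁻¹
t½ = ln2 / k = 0.693147 / 0.02512 = 27.59 h

28 h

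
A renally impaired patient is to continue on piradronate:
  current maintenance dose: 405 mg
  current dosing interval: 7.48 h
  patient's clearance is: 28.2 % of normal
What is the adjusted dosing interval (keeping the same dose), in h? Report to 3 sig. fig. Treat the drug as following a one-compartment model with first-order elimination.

To keep the same average steady-state level, dosing rate must scale with clearance.
CL ratio = 28.2 / 100 = 0.2820
New interval (same dose) = 7.48 / 0.2820 = 26.52 h

26.5 h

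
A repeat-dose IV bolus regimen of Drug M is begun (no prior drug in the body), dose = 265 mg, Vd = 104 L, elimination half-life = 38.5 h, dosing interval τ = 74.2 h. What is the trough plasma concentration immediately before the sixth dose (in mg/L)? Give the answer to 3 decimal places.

C₀ per dose = Dose / Vd = 265 / 104 = 2.548 mg/L
k = ln2 / t½ = 0.693147 / 38.5 = 0.01800 h⁻¹
Fraction remaining after one interval: r = e^(−kτ) = e^(−0.01800 × 74.2) = 0.2630
Before dose 6, 5 doses have been given (aged 1τ, 2τ, 3τ, 4τ, 5τ).
C_trough = C₀ × (r + r² + … + r^5) = C₀ × r(1−r^5)/(1−r)
        = 2.548 × 0.2630 × (1 − 0.001258) / (1 − 0.2630) = 0.9081 mg/L

0.908 mg/L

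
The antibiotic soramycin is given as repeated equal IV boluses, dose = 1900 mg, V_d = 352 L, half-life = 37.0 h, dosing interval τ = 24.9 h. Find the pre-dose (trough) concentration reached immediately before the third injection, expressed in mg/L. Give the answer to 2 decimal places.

5.51 mg/L

C₀ per dose = Dose / Vd = 1900 / 352 = 5.398 mg/L
k = ln2 / t½ = 0.693147 / 37.0 = 0.01873 h⁻¹
Fraction remaining after one interval: r = e^(−kτ) = e^(−0.01873 × 24.9) = 0.6273
Before dose 3, 2 doses have been given (aged 1τ, 2τ).
C_trough = C₀ × (r + r²) = 5.398 × (0.6273 + 0.3935) = 5.510 mg/L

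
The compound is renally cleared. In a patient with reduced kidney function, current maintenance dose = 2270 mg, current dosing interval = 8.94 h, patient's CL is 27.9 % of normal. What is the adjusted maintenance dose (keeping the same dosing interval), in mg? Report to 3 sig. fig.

To keep the same average steady-state level, dosing rate must scale with clearance.
CL ratio = 27.9 / 100 = 0.2790
New dose (same interval) = 2270 × 0.2790 = 633.3 mg

633 mg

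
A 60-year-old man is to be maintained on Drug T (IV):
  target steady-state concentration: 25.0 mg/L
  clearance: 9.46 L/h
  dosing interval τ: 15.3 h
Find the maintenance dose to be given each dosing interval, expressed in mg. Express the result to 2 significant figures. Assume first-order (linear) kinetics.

3600 mg

At steady state, Dose/τ = Css × CL.
Dose = Css × CL × τ = 25.0 × 9.460 × 15.3 = 3618 mg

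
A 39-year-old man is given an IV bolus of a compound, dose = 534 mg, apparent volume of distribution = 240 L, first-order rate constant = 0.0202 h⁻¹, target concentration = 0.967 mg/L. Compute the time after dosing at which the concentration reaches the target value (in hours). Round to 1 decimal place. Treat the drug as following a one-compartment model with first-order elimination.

41.3 h

C₀ = Dose / Vd = 534.0 / 240 = 2.225 mg/L
t = ln(C₀ / C) / k = ln(2.225 / 0.967) / 0.02020
  = ln(2.301) / 0.02020 = 0.8333 / 0.02020 = 41.25 h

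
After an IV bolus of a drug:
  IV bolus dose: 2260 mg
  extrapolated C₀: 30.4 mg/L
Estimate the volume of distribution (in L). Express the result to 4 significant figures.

74.34 L

Vd = Dose / C₀ = 2260 / 30.4 = 74.34 L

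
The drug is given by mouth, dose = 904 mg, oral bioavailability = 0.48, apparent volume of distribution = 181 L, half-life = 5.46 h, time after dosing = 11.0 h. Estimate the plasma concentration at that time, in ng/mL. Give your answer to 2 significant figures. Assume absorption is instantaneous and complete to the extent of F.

590 ng/mL

Amount reaching circulation = F × Dose = 0.48 × 904.0 = 433.9 mg
C₀ = F·Dose / Vd = 433.9 / 181 = 2.397 mg/L
k = ln2 / t½ = 0.693147 / 5.46 = 0.1270 h⁻¹
C = C₀ · e^(−k·t) = 2.397 × e^(−0.1270 × 11.0)
  = 2.397 × 0.2473 = 0.5928 mg/L
Convert: 0.5928 mg/L × 1000 = 592.8 ng/mL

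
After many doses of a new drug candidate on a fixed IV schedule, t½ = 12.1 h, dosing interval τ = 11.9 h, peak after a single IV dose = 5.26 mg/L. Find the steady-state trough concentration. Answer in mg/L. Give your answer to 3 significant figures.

k = ln2 / t½ = 0.693147 / 12.1 = 0.05728 h⁻¹
e^(−kτ) = e^(−0.05728 × 11.9) = 0.5058
Accumulation ratio R = 1 / (1 − e^(−kτ)) = 1 / (1 − 0.5058) = 2.023
Steady-state trough = C₀ × R × e^(−kτ) = 5.26 × 2.023 × 0.5058 = 5.382 mg/L

5.38 mg/L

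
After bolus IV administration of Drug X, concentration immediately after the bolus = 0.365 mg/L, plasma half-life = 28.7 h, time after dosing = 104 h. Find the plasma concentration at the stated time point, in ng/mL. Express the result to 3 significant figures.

k = ln2 / t½ = 0.693147 / 28.7 = 0.02415 h⁻¹
C = C₀ · e^(−k·t) = 0.3650 × e^(−0.02415 × 104)
  = 0.3650 × 0.08114 = 0.02962 mg/L
Convert: 0.02962 mg/L × 1000 = 29.62 ng/mL

29.6 ng/mL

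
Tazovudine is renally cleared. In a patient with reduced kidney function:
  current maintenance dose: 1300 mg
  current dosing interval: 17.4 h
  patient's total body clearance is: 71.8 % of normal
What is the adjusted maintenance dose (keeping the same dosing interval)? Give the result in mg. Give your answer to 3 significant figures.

933 mg

To keep the same average steady-state level, dosing rate must scale with clearance.
CL ratio = 71.8 / 100 = 0.7180
New dose (same interval) = 1300 × 0.7180 = 933.4 mg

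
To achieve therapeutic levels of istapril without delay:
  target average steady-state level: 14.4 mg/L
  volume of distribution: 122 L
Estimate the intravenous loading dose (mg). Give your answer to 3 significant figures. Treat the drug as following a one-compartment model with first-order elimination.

1760 mg

LD = Css × Vd = 14.4 × 122 = 1757 mg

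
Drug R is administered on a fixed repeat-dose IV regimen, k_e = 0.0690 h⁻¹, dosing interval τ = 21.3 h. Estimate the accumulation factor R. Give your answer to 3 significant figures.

e^(−kτ) = e^(−0.06900 × 21.3) = 0.2300
Accumulation ratio R = 1 / (1 − e^(−kτ)) = 1 / (1 − 0.2300) = 1.299

1.30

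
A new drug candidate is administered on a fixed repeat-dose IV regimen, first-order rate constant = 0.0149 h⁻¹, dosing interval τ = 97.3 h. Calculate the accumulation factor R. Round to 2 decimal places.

1.31

e^(−kτ) = e^(−0.01490 × 97.3) = 0.2346
Accumulation ratio R = 1 / (1 − e^(−kτ)) = 1 / (1 − 0.2346) = 1.307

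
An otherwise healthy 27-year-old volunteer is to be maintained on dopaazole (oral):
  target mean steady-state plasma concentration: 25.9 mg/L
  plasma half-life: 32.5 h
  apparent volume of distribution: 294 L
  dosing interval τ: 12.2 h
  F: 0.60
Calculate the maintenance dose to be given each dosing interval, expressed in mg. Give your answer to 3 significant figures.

k = ln2 / t½ = 0.693147 / 32.5 = 0.02133 h⁻¹
CL = k × Vd = 0.02133 × 294 = 6.271 L/h
At steady state, F × (Dose/τ) = Css × CL.
Dose = Css × CL × τ / F = 25.9 × 6.271 × 12.2 / 0.60 = 3303 mg

3300 mg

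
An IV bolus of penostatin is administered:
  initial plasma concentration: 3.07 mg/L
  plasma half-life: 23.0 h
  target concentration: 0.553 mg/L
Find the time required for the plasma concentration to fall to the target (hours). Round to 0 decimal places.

57 h

k = ln2 / t½ = 0.693147 / 23.0 = 0.03014 h⁻¹
t = ln(C₀ / C) / k = ln(3.070 / 0.553) / 0.03014
  = ln(5.552) / 0.03014 = 1.714 / 0.03014 = 56.87 h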